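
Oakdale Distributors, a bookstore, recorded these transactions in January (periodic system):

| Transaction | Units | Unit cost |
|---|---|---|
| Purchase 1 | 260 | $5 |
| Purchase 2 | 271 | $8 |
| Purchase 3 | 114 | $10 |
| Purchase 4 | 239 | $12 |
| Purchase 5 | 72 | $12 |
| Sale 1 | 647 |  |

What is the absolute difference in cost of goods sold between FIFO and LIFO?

FIFO COGS: 260 @ $5 + 271 @ $8 + 114 @ $10 + 2 @ $12 = $4,632
LIFO COGS: 72 @ $12 + 239 @ $12 + 114 @ $10 + 222 @ $8 = $6,648
Difference = |$4,632 − $6,648| = $2,016

$2,016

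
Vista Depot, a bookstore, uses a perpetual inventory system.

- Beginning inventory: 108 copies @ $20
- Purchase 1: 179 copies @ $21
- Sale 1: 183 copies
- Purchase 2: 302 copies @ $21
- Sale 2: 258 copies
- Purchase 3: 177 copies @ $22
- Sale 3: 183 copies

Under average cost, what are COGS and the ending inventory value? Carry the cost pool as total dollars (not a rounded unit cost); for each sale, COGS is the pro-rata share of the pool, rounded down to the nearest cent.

COGS = $13,101.89; ending inventory = $3,053.11

After Beginning: 108 on hand, pool $2,160.00 (≈ $20.0000 each)
After Purchase 1: 287 on hand, pool $5,919.00 (≈ $20.6237 each)
Sale 1, sell 183: 183/287 × $5,919.00 → $3,774.13
After Purchase 2: 406 on hand, pool $8,486.87 (≈ $20.9036 each)
Sale 2, sell 258: 258/406 × $8,486.87 → $5,393.13
After Purchase 3: 325 on hand, pool $6,987.74 (≈ $21.5007 each)
Sale 3, sell 183: 183/325 × $6,987.74 → $3,934.63
Total COGS = $3,774.13 + $5,393.13 + $3,934.63 = $13,101.89
Ending inventory (cost pool remaining) = $3,053.11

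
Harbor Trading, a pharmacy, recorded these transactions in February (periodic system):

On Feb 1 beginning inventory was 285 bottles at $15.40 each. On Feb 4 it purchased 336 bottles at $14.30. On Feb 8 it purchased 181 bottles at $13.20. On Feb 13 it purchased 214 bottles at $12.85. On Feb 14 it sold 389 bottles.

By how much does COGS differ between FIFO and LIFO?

FIFO COGS: 285 @ $15.40 + 104 @ $14.30 = $5,876.20
LIFO COGS: 214 @ $12.85 + 175 @ $13.20 = $5,059.90
Difference = |$5,876.20 − $5,059.90| = $816.30

$816.30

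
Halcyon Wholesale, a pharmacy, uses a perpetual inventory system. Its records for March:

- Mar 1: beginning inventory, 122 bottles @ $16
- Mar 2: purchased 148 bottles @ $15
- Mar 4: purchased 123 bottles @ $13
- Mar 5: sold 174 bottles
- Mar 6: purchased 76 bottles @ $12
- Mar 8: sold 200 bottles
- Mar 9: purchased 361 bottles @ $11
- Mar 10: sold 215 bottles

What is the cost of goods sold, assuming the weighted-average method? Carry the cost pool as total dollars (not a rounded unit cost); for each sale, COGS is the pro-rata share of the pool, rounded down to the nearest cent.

COGS = $7,852.72

After Mar 1: 122 on hand, pool $1,952.00 (≈ $16.0000 each)
After Mar 2: 270 on hand, pool $4,172.00 (≈ $15.4519 each)
After Mar 4: 393 on hand, pool $5,771.00 (≈ $14.6845 each)
Mar 5, sell 174: 174/393 × $5,771.00 → $2,555.09
After Mar 6: 295 on hand, pool $4,127.91 (≈ $13.9929 each)
Mar 8, sell 200: 200/295 × $4,127.91 → $2,798.58
After Mar 9: 456 on hand, pool $5,300.33 (≈ $11.6235 each)
Mar 10, sell 215: 215/456 × $5,300.33 → $2,499.05
Total COGS = $2,555.09 + $2,798.58 + $2,499.05 = $7,852.72
Ending inventory (cost pool remaining) = $2,801.28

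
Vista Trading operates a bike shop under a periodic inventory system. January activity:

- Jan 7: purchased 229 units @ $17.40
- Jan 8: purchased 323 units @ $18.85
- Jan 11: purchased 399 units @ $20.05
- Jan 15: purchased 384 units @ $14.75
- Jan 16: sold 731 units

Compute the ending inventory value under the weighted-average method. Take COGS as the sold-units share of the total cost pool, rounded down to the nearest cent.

Ending inventory = $10,739.49

Jan 16, sell 731: 731/1335 × $23,737.10 → $12,997.61
Ending inventory (cost pool remaining) = $10,739.49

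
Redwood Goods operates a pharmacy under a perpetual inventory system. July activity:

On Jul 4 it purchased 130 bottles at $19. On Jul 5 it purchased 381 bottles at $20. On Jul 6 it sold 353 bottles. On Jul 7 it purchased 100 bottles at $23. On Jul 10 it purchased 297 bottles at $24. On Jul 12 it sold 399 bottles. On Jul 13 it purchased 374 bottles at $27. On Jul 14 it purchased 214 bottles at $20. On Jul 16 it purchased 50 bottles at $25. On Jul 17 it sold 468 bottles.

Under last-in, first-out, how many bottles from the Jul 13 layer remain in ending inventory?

170

Jul 6, 353 sold [LIFO — newest first]: 353 @ $20 = $7,060
Jul 12, 399 sold [LIFO — newest first]: 297 @ $24 + 100 @ $23 + 2 @ $20 = $9,468
Jul 17, 468 sold [LIFO — newest first]: 50 @ $25 + 214 @ $20 + 204 @ $27 = $11,038
Total COGS = $7,060 + $9,468 + $11,038 = $27,566
Ending inventory: 130 @ $19 + 26 @ $20 + 170 @ $27 = $7,580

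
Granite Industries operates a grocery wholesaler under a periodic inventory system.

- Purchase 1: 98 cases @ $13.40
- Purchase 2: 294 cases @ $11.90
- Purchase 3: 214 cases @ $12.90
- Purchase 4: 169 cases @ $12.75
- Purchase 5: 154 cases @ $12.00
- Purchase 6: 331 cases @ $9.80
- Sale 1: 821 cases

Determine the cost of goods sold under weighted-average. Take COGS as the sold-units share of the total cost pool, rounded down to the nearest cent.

Sale 1, sell 821: 821/1260 × $14,818.95 → $9,655.83
Ending inventory (cost pool remaining) = $5,163.12

COGS = $9,655.83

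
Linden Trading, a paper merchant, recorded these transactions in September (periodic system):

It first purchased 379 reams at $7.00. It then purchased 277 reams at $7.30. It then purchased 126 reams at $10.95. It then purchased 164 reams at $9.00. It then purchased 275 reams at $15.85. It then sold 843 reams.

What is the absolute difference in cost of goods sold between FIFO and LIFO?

FIFO COGS: 379 @ $7.00 + 277 @ $7.30 + 126 @ $10.95 + 61 @ $9.00 = $6,603.80
LIFO COGS: 275 @ $15.85 + 164 @ $9.00 + 126 @ $10.95 + 277 @ $7.30 + 1 @ $7.00 = $9,243.55
Difference = |$6,603.80 − $9,243.55| = $2,639.75

$2,639.75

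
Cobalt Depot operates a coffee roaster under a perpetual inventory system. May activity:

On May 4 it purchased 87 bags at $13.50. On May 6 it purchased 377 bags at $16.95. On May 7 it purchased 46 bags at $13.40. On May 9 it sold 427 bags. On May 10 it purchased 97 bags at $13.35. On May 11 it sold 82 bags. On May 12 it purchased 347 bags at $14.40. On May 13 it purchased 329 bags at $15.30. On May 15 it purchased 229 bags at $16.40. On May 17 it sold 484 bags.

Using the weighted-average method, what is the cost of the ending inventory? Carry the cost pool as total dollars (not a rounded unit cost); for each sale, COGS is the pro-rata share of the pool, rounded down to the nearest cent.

After May 4: 87 on hand, pool $1,174.50 (≈ $13.5000 each)
After May 6: 464 on hand, pool $7,564.65 (≈ $16.3031 each)
After May 7: 510 on hand, pool $8,181.05 (≈ $16.0413 each)
May 9, sell 427: 427/510 × $8,181.05 → $6,849.62
After May 10: 180 on hand, pool $2,626.38 (≈ $14.5910 each)
May 11, sell 82: 82/180 × $2,626.38 → $1,196.46
After May 12: 445 on hand, pool $6,426.72 (≈ $14.4421 each)
After May 13: 774 on hand, pool $11,460.42 (≈ $14.8067 each)
After May 15: 1003 on hand, pool $15,216.02 (≈ $15.1705 each)
May 17, sell 484: 484/1003 × $15,216.02 → $7,342.52
Total COGS = $6,849.62 + $1,196.46 + $7,342.52 = $15,388.60
Ending inventory (cost pool remaining) = $7,873.50

Ending inventory = $7,873.50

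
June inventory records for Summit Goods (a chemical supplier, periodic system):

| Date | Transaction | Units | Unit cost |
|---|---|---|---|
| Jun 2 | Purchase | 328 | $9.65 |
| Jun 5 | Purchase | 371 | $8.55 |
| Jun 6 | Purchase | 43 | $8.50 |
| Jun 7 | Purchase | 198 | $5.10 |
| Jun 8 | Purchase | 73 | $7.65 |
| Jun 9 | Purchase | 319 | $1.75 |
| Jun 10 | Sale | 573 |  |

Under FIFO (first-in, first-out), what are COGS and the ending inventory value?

COGS = $5,259.95; ending inventory = $3,569.30

Jun 10, 573 sold [FIFO — oldest first]: 328 @ $9.65 + 245 @ $8.55 = $5,259.95
Ending inventory: 126 @ $8.55 + 43 @ $8.50 + 198 @ $5.10 + 73 @ $7.65 + 319 @ $1.75 = $3,569.30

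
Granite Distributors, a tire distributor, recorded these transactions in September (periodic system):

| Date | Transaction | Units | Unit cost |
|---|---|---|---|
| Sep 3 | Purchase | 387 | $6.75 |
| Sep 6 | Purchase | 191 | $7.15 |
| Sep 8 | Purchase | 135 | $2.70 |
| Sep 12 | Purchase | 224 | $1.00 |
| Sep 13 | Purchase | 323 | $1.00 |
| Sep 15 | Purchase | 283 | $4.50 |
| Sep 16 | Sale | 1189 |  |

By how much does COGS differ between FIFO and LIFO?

FIFO COGS: 387 @ $6.75 + 191 @ $7.15 + 135 @ $2.70 + 224 @ $1.00 + 252 @ $1.00 = $4,818.40
LIFO COGS: 283 @ $4.50 + 323 @ $1.00 + 224 @ $1.00 + 135 @ $2.70 + 191 @ $7.15 + 33 @ $6.75 = $3,773.40
Difference = |$4,818.40 − $3,773.40| = $1,045.00

$1,045.00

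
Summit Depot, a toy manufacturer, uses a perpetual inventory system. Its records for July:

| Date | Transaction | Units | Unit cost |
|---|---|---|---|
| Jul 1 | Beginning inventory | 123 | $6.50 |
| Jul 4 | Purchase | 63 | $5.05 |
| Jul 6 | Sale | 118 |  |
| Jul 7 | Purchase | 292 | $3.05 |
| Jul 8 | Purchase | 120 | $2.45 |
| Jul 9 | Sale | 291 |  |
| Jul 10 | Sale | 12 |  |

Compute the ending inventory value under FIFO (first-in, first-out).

Jul 6, 118 sold [FIFO — oldest first]: 118 @ $6.50 = $767.00
Jul 9, 291 sold [FIFO — oldest first]: 5 @ $6.50 + 63 @ $5.05 + 223 @ $3.05 = $1,030.80
Jul 10, 12 sold [FIFO — oldest first]: 12 @ $3.05 = $36.60
Total COGS = $767.00 + $1,030.80 + $36.60 = $1,834.40
Ending inventory: 57 @ $3.05 + 120 @ $2.45 = $467.85

Ending inventory = $467.85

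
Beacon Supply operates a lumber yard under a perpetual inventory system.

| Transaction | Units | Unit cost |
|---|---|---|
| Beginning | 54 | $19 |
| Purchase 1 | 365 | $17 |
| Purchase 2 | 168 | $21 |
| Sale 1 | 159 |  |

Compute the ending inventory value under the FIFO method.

Sale 1 (159) [FIFO — oldest first]: 54 @ $19 + 105 @ $17 = $2,811
Ending inventory: 260 @ $17 + 168 @ $21 = $7,948
Check: goods available $10,759 = COGS $2,811 + ending $7,948

Ending inventory = $7,948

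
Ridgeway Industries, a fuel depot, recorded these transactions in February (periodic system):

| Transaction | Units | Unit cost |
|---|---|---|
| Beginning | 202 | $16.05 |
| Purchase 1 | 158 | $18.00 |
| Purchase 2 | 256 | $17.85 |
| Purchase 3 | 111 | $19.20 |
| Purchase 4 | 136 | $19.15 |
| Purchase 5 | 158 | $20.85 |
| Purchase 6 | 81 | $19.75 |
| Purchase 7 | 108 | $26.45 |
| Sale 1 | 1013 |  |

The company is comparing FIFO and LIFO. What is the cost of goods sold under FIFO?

FIFO COGS: 202 @ $16.05 + 158 @ $18.00 + 256 @ $17.85 + 111 @ $19.20 + 136 @ $19.15 + 150 @ $20.85 = $18,518.80
LIFO COGS: 108 @ $26.45 + 81 @ $19.75 + 158 @ $20.85 + 136 @ $19.15 + 111 @ $19.20 + 256 @ $17.85 + 158 @ $18.00 + 5 @ $16.05 = $19,980.10

COGS = $18,518.80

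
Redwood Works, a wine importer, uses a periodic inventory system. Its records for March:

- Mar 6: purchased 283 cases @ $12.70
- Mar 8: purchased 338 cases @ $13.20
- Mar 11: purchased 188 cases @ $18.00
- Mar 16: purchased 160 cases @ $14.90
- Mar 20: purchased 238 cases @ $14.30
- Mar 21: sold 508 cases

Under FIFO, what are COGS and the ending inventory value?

COGS = $6,564.10; ending inventory = $10,663.00

Mar 21, 508 sold [FIFO — oldest first]: 283 @ $12.70 + 225 @ $13.20 = $6,564.10
Ending inventory: 113 @ $13.20 + 188 @ $18.00 + 160 @ $14.90 + 238 @ $14.30 = $10,663.00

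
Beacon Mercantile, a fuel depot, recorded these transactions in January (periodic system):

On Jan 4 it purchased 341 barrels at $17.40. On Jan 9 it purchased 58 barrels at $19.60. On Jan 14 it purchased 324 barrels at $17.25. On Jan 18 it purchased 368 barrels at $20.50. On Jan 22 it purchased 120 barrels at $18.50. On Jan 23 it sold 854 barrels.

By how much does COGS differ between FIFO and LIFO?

$831.50

FIFO COGS: 341 @ $17.40 + 58 @ $19.60 + 324 @ $17.25 + 131 @ $20.50 = $15,344.70
LIFO COGS: 120 @ $18.50 + 368 @ $20.50 + 324 @ $17.25 + 42 @ $19.60 = $16,176.20
Difference = |$15,344.70 − $16,176.20| = $831.50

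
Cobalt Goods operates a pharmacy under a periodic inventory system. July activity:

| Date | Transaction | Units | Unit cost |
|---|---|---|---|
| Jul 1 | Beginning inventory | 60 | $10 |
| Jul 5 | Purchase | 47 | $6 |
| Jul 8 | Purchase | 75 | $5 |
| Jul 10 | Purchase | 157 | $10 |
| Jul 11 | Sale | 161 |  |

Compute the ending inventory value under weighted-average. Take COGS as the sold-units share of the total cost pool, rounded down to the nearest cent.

Jul 11, sell 161: 161/339 × $2,827.00 → $1,342.61
Ending inventory (cost pool remaining) = $1,484.39

Ending inventory = $1,484.39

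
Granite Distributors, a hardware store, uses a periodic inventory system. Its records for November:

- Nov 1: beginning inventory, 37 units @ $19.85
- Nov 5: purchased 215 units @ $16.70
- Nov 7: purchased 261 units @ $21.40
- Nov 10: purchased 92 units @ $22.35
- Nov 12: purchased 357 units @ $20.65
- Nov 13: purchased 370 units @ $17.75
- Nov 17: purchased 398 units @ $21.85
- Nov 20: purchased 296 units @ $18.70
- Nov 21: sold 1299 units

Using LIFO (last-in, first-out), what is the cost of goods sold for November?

COGS = $25,651.75

Nov 21, 1299 sold [LIFO — newest first]: 296 @ $18.70 + 398 @ $21.85 + 370 @ $17.75 + 235 @ $20.65 = $25,651.75
Ending inventory: 37 @ $19.85 + 215 @ $16.70 + 261 @ $21.40 + 92 @ $22.35 + 122 @ $20.65 = $14,485.85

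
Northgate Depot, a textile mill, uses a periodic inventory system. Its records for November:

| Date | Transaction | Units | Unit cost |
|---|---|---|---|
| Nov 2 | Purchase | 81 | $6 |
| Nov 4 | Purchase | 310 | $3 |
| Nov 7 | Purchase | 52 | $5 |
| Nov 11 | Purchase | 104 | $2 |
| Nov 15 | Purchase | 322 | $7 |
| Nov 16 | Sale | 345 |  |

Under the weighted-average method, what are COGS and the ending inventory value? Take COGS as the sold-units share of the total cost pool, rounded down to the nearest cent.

COGS = $1,642.81; ending inventory = $2,495.19

Nov 16, sell 345: 345/869 × $4,138.00 → $1,642.81
Ending inventory (cost pool remaining) = $2,495.19
Check: goods available $4,138.00 = COGS $1,642.81 + ending $2,495.19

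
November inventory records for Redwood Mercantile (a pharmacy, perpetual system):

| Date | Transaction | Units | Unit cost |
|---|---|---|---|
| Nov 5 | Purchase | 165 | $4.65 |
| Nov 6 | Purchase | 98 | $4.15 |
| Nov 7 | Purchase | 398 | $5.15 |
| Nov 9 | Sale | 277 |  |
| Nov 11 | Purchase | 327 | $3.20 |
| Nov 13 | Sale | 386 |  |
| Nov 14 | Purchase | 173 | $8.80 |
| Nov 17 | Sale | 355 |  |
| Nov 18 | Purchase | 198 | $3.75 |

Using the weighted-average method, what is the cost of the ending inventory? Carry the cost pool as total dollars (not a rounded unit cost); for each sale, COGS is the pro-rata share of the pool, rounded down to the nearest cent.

After Nov 5: 165 on hand, pool $767.25 (≈ $4.6500 each)
After Nov 6: 263 on hand, pool $1,173.95 (≈ $4.4637 each)
After Nov 7: 661 on hand, pool $3,223.65 (≈ $4.8769 each)
Nov 9, sell 277: 277/661 × $3,223.65 → $1,350.90
After Nov 11: 711 on hand, pool $2,919.15 (≈ $4.1057 each)
Nov 13, sell 386: 386/711 × $2,919.15 → $1,584.79
After Nov 14: 498 on hand, pool $2,856.76 (≈ $5.7365 each)
Nov 17, sell 355: 355/498 × $2,856.76 → $2,036.44
After Nov 18: 341 on hand, pool $1,562.82 (≈ $4.5830 each)
Total COGS = $1,350.90 + $1,584.79 + $2,036.44 = $4,972.13
Ending inventory (cost pool remaining) = $1,562.82

Ending inventory = $1,562.82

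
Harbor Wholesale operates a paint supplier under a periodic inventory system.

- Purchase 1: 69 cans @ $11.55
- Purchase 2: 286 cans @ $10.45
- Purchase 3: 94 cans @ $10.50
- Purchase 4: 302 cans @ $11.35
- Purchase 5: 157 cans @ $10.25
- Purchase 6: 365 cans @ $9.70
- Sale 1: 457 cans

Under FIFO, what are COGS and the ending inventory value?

Sale 1 (457) [FIFO — oldest first]: 69 @ $11.55 + 286 @ $10.45 + 94 @ $10.50 + 8 @ $11.35 = $4,863.45
Ending inventory: 294 @ $11.35 + 157 @ $10.25 + 365 @ $9.70 = $8,486.65
Check: goods available $13,350.10 = COGS $4,863.45 + ending $8,486.65

COGS = $4,863.45; ending inventory = $8,486.65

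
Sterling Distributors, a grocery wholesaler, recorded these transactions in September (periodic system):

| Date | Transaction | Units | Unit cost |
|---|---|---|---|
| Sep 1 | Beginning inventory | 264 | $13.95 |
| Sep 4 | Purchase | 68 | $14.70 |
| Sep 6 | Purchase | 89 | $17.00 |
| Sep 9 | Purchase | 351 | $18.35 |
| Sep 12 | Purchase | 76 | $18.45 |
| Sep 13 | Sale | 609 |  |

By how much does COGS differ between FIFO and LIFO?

FIFO COGS: 264 @ $13.95 + 68 @ $14.70 + 89 @ $17.00 + 188 @ $18.35 = $9,645.20
LIFO COGS: 76 @ $18.45 + 351 @ $18.35 + 89 @ $17.00 + 68 @ $14.70 + 25 @ $13.95 = $10,704.40
Difference = |$9,645.20 − $10,704.40| = $1,059.20

$1,059.20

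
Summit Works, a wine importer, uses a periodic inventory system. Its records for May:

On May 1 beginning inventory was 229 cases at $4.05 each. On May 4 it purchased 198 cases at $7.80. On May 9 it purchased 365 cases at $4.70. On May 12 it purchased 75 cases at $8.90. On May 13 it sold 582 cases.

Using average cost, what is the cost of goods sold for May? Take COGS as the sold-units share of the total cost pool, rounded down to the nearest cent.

May 13, sell 582: 582/867 × $4,854.85 → $3,258.96
Ending inventory (cost pool remaining) = $1,595.89

COGS = $3,258.96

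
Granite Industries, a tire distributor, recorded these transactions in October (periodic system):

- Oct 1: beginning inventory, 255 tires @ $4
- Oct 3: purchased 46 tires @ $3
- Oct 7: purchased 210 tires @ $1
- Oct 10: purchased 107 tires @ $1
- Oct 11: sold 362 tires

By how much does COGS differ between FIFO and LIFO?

FIFO COGS: 255 @ $4 + 46 @ $3 + 61 @ $1 = $1,219
LIFO COGS: 107 @ $1 + 210 @ $1 + 45 @ $3 = $452
Difference = |$1,219 − $452| = $767

$767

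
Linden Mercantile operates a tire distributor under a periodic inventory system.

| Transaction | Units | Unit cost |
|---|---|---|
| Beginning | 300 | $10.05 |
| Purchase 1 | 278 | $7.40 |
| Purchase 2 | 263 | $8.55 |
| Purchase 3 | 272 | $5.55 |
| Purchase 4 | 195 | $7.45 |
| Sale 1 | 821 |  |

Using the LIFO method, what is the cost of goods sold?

COGS = $5,884.40

Sale 1 (821) [LIFO — newest first]: 195 @ $7.45 + 272 @ $5.55 + 263 @ $8.55 + 91 @ $7.40 = $5,884.40
Ending inventory: 300 @ $10.05 + 187 @ $7.40 = $4,398.80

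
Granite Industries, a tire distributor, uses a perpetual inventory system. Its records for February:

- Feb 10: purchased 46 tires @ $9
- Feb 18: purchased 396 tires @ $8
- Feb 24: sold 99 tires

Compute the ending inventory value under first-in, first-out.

Feb 24, 99 sold [FIFO — oldest first]: 46 @ $9 + 53 @ $8 = $838
Ending inventory: 343 @ $8 = $2,744

Ending inventory = $2,744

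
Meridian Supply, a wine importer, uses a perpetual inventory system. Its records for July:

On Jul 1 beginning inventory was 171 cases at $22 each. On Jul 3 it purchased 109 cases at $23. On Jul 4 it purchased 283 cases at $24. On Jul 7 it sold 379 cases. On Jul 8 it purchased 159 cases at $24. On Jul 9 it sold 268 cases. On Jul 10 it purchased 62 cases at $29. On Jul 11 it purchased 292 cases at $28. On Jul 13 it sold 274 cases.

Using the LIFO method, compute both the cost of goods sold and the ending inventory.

COGS = $22,899; ending inventory = $3,952

Jul 7, 379 sold [LIFO — newest first]: 283 @ $24 + 96 @ $23 = $9,000
Jul 9, 268 sold [LIFO — newest first]: 159 @ $24 + 13 @ $23 + 96 @ $22 = $6,227
Jul 13, 274 sold [LIFO — newest first]: 274 @ $28 = $7,672
Total COGS = $9,000 + $6,227 + $7,672 = $22,899
Ending inventory: 75 @ $22 + 62 @ $29 + 18 @ $28 = $3,952
Check: goods available $26,851 = COGS $22,899 + ending $3,952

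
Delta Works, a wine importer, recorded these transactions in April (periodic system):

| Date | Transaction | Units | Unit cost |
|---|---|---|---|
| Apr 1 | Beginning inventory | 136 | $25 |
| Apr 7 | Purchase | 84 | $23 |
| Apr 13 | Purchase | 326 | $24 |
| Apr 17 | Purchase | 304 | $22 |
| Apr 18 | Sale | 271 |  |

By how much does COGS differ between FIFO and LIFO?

$594

FIFO COGS: 136 @ $25 + 84 @ $23 + 51 @ $24 = $6,556
LIFO COGS: 271 @ $22 = $5,962
Difference = |$6,556 − $5,962| = $594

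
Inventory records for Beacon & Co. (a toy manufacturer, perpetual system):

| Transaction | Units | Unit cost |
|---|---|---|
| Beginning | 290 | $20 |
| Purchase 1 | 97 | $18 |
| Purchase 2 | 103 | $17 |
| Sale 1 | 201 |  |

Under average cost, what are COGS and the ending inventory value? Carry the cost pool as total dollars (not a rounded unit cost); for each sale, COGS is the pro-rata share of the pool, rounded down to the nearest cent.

After Beginning: 290 on hand, pool $5,800.00 (≈ $20.0000 each)
After Purchase 1: 387 on hand, pool $7,546.00 (≈ $19.4987 each)
After Purchase 2: 490 on hand, pool $9,297.00 (≈ $18.9735 each)
Sale 1, sell 201: 201/490 × $9,297.00 → $3,813.66
Ending inventory (cost pool remaining) = $5,483.34
Check: goods available $9,297.00 = COGS $3,813.66 + ending $5,483.34

COGS = $3,813.66; ending inventory = $5,483.34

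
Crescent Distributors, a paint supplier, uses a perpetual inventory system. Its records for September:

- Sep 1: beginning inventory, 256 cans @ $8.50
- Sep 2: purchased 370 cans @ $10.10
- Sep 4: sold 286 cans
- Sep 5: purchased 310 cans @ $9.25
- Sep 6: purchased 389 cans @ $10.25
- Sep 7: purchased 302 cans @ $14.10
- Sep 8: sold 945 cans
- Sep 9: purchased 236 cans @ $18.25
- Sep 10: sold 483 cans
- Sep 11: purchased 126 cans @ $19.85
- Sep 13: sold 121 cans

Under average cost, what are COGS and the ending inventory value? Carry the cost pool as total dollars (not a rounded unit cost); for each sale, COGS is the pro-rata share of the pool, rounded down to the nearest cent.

After Sep 1: 256 on hand, pool $2,176.00 (≈ $8.5000 each)
After Sep 2: 626 on hand, pool $5,913.00 (≈ $9.4457 each)
Sep 4, sell 286: 286/626 × $5,913.00 → $2,701.46
After Sep 5: 650 on hand, pool $6,079.04 (≈ $9.3524 each)
After Sep 6: 1039 on hand, pool $10,066.29 (≈ $9.6884 each)
After Sep 7: 1341 on hand, pool $14,324.49 (≈ $10.6819 each)
Sep 8, sell 945: 945/1341 × $14,324.49 → $10,094.43
After Sep 9: 632 on hand, pool $8,537.06 (≈ $13.5080 each)
Sep 10, sell 483: 483/632 × $8,537.06 → $6,524.36
After Sep 11: 275 on hand, pool $4,513.80 (≈ $16.4138 each)
Sep 13, sell 121: 121/275 × $4,513.80 → $1,986.07
Total COGS = $2,701.46 + $10,094.43 + $6,524.36 + $1,986.07 = $21,306.32
Ending inventory (cost pool remaining) = $2,527.73

COGS = $21,306.32; ending inventory = $2,527.73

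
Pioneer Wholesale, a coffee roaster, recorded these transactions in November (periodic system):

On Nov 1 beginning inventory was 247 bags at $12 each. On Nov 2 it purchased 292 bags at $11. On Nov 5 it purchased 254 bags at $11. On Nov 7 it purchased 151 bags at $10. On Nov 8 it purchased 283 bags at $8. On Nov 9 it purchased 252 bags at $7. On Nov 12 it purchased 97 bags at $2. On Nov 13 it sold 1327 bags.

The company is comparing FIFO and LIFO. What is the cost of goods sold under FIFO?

COGS = $13,444

FIFO COGS: 247 @ $12 + 292 @ $11 + 254 @ $11 + 151 @ $10 + 283 @ $8 + 100 @ $7 = $13,444
LIFO COGS: 97 @ $2 + 252 @ $7 + 283 @ $8 + 151 @ $10 + 254 @ $11 + 290 @ $11 = $11,716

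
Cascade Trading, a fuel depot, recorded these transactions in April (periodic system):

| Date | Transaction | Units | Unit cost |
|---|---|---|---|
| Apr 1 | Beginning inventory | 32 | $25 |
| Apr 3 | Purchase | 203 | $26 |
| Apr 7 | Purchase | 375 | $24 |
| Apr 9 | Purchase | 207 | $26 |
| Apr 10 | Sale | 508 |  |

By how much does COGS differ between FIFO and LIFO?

FIFO COGS: 32 @ $25 + 203 @ $26 + 273 @ $24 = $12,630
LIFO COGS: 207 @ $26 + 301 @ $24 = $12,606
Difference = |$12,630 − $12,606| = $24

$24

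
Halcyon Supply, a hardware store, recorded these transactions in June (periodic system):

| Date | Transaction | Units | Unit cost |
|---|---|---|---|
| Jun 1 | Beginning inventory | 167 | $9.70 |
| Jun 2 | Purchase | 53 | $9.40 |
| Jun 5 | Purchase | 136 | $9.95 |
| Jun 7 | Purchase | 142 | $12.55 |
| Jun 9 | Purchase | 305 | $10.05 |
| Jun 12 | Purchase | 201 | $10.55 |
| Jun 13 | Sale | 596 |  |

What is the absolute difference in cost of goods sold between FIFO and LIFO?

$77.00

FIFO COGS: 167 @ $9.70 + 53 @ $9.40 + 136 @ $9.95 + 142 @ $12.55 + 98 @ $10.05 = $6,238.30
LIFO COGS: 201 @ $10.55 + 305 @ $10.05 + 90 @ $12.55 = $6,315.30
Difference = |$6,238.30 − $6,315.30| = $77.00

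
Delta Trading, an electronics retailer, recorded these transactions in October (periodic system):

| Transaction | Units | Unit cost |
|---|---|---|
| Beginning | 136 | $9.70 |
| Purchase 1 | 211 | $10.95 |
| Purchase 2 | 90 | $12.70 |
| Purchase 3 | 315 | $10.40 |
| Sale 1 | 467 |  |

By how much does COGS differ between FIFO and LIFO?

$13.25

FIFO COGS: 136 @ $9.70 + 211 @ $10.95 + 90 @ $12.70 + 30 @ $10.40 = $5,084.65
LIFO COGS: 315 @ $10.40 + 90 @ $12.70 + 62 @ $10.95 = $5,097.90
Difference = |$5,084.65 − $5,097.90| = $13.25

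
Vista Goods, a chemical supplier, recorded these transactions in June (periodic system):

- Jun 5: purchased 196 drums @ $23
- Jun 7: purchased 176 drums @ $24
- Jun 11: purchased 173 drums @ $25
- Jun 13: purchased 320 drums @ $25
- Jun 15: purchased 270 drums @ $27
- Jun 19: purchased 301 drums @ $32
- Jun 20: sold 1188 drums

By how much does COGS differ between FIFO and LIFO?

FIFO COGS: 196 @ $23 + 176 @ $24 + 173 @ $25 + 320 @ $25 + 270 @ $27 + 53 @ $32 = $30,043
LIFO COGS: 301 @ $32 + 270 @ $27 + 320 @ $25 + 173 @ $25 + 124 @ $24 = $32,223
Difference = |$30,043 − $32,223| = $2,180

$2,180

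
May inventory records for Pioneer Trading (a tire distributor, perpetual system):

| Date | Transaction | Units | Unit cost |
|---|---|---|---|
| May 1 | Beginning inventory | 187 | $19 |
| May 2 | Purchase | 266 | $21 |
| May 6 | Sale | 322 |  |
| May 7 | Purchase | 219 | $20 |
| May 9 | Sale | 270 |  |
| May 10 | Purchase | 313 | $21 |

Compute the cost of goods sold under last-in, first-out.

COGS = $11,999

May 6, 322 sold [LIFO — newest first]: 266 @ $21 + 56 @ $19 = $6,650
May 9, 270 sold [LIFO — newest first]: 219 @ $20 + 51 @ $19 = $5,349
Total COGS = $6,650 + $5,349 = $11,999
Ending inventory: 80 @ $19 + 313 @ $21 = $8,093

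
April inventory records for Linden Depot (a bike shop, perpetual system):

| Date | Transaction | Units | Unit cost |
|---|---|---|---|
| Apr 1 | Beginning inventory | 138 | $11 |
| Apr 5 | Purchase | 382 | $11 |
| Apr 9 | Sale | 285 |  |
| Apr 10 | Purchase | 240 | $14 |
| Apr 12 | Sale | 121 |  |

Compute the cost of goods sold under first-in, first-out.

COGS = $4,466

Apr 9, 285 sold [FIFO — oldest first]: 138 @ $11 + 147 @ $11 = $3,135
Apr 12, 121 sold [FIFO — oldest first]: 121 @ $11 = $1,331
Total COGS = $3,135 + $1,331 = $4,466
Ending inventory: 114 @ $11 + 240 @ $14 = $4,614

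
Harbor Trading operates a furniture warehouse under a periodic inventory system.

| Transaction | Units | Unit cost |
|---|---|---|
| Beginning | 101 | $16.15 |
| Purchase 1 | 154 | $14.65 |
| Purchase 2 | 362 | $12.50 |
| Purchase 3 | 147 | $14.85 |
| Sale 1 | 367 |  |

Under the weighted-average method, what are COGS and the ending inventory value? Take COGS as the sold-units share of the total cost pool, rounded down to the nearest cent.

COGS = $5,089.57; ending inventory = $5,505.63

Sale 1, sell 367: 367/764 × $10,595.20 → $5,089.57
Ending inventory (cost pool remaining) = $5,505.63
Check: goods available $10,595.20 = COGS $5,089.57 + ending $5,505.63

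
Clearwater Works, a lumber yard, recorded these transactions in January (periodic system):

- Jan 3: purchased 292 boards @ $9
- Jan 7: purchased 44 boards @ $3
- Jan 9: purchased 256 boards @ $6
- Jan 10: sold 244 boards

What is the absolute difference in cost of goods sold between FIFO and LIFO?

FIFO COGS: 244 @ $9 = $2,196
LIFO COGS: 244 @ $6 = $1,464
Difference = |$2,196 − $1,464| = $732

$732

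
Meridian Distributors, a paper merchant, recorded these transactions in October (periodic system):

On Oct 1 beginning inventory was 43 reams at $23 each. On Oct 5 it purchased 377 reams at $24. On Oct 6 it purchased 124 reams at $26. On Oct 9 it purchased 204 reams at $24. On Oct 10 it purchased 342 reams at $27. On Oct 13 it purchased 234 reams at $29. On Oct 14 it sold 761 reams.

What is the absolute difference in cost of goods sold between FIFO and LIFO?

FIFO COGS: 43 @ $23 + 377 @ $24 + 124 @ $26 + 204 @ $24 + 13 @ $27 = $18,508
LIFO COGS: 234 @ $29 + 342 @ $27 + 185 @ $24 = $20,460
Difference = |$18,508 − $20,460| = $1,952

$1,952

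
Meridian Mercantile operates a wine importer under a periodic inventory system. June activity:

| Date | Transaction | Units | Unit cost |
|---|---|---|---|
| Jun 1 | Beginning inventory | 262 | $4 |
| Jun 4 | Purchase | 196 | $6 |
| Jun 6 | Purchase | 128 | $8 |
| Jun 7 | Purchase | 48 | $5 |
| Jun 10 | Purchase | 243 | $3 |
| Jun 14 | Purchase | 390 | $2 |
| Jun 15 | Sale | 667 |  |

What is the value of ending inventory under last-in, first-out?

Jun 15, 667 sold [LIFO — newest first]: 390 @ $2 + 243 @ $3 + 34 @ $5 = $1,679
Ending inventory: 262 @ $4 + 196 @ $6 + 128 @ $8 + 14 @ $5 = $3,318
Check: goods available $4,997 = COGS $1,679 + ending $3,318

Ending inventory = $3,318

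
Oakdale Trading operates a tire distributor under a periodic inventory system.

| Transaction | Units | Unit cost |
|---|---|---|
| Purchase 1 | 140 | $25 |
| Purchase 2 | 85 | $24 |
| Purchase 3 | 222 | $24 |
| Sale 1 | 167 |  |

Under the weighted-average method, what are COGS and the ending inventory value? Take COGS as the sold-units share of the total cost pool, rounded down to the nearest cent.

Sale 1, sell 167: 167/447 × $10,868.00 → $4,060.30
Ending inventory (cost pool remaining) = $6,807.70

COGS = $4,060.30; ending inventory = $6,807.70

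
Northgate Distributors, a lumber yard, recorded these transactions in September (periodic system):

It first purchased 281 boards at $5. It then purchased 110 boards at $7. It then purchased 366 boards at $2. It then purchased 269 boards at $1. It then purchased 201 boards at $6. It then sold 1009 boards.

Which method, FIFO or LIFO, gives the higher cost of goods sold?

LIFO

FIFO COGS: 281 @ $5 + 110 @ $7 + 366 @ $2 + 252 @ $1 = $3,159
LIFO COGS: 201 @ $6 + 269 @ $1 + 366 @ $2 + 110 @ $7 + 63 @ $5 = $3,292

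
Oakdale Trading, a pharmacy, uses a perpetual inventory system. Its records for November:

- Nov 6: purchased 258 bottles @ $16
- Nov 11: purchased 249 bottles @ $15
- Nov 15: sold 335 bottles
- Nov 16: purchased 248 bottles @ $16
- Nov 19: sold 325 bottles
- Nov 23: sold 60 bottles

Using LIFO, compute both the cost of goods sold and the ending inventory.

COGS = $11,271; ending inventory = $560

Nov 15, 335 sold [LIFO — newest first]: 249 @ $15 + 86 @ $16 = $5,111
Nov 19, 325 sold [LIFO — newest first]: 248 @ $16 + 77 @ $16 = $5,200
Nov 23, 60 sold [LIFO — newest first]: 60 @ $16 = $960
Total COGS = $5,111 + $5,200 + $960 = $11,271
Ending inventory: 35 @ $16 = $560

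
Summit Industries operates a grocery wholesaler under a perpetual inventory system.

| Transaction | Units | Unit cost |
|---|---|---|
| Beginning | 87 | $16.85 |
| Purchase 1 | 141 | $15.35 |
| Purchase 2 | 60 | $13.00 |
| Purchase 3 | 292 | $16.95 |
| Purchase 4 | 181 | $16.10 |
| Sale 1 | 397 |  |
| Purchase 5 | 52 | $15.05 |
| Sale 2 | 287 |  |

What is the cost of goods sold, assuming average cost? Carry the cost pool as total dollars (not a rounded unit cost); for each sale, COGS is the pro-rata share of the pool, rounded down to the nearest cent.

After Beginning: 87 on hand, pool $1,465.95 (≈ $16.8500 each)
After Purchase 1: 228 on hand, pool $3,630.30 (≈ $15.9224 each)
After Purchase 2: 288 on hand, pool $4,410.30 (≈ $15.3135 each)
After Purchase 3: 580 on hand, pool $9,359.70 (≈ $16.1374 each)
After Purchase 4: 761 on hand, pool $12,273.80 (≈ $16.1285 each)
Sale 1, sell 397: 397/761 × $12,273.80 → $6,403.02
After Purchase 5: 416 on hand, pool $6,653.38 (≈ $15.9937 each)
Sale 2, sell 287: 287/416 × $6,653.38 → $4,590.19
Total COGS = $6,403.02 + $4,590.19 = $10,993.21
Ending inventory (cost pool remaining) = $2,063.19
Check: goods available $13,056.40 = COGS $10,993.21 + ending $2,063.19

COGS = $10,993.21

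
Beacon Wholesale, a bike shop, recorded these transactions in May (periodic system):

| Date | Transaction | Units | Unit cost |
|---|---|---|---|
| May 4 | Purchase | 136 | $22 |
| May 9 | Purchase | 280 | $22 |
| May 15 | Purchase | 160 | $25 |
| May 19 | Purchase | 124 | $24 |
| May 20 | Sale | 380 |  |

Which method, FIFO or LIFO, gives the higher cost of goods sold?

FIFO COGS: 136 @ $22 + 244 @ $22 = $8,360
LIFO COGS: 124 @ $24 + 160 @ $25 + 96 @ $22 = $9,088

LIFO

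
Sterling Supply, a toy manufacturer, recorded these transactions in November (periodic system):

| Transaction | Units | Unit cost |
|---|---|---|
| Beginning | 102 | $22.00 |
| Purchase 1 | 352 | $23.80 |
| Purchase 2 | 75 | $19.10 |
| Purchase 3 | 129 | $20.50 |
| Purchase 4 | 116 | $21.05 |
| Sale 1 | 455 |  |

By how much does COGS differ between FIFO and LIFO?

$908.90

FIFO COGS: 102 @ $22.00 + 352 @ $23.80 + 1 @ $19.10 = $10,640.70
LIFO COGS: 116 @ $21.05 + 129 @ $20.50 + 75 @ $19.10 + 135 @ $23.80 = $9,731.80
Difference = |$10,640.70 − $9,731.80| = $908.90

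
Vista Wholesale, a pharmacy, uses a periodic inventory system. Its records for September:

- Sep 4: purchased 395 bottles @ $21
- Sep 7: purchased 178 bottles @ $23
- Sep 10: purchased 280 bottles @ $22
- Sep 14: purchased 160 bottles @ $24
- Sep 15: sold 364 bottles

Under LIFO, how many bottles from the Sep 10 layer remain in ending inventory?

Sep 15, 364 sold [LIFO — newest first]: 160 @ $24 + 204 @ $22 = $8,328
Ending inventory: 395 @ $21 + 178 @ $23 + 76 @ $22 = $14,061

76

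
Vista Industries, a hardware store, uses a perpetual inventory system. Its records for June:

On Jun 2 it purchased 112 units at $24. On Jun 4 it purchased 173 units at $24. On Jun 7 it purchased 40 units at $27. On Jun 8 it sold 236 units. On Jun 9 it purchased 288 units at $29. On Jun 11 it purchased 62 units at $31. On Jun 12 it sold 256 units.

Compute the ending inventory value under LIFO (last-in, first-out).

Ending inventory = $4,862

Jun 8, 236 sold [LIFO — newest first]: 40 @ $27 + 173 @ $24 + 23 @ $24 = $5,784
Jun 12, 256 sold [LIFO — newest first]: 62 @ $31 + 194 @ $29 = $7,548
Total COGS = $5,784 + $7,548 = $13,332
Ending inventory: 89 @ $24 + 94 @ $29 = $4,862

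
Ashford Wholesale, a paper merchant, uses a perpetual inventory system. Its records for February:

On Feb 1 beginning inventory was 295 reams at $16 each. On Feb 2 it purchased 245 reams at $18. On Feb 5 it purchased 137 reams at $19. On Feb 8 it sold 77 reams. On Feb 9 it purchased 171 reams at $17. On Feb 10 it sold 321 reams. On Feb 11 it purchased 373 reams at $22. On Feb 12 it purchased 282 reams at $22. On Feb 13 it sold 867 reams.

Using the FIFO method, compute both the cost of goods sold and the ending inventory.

COGS = $23,814; ending inventory = $5,236

Feb 8, 77 sold [FIFO — oldest first]: 77 @ $16 = $1,232
Feb 10, 321 sold [FIFO — oldest first]: 218 @ $16 + 103 @ $18 = $5,342
Feb 13, 867 sold [FIFO — oldest first]: 142 @ $18 + 137 @ $19 + 171 @ $17 + 373 @ $22 + 44 @ $22 = $17,240
Total COGS = $1,232 + $5,342 + $17,240 = $23,814
Ending inventory: 238 @ $22 = $5,236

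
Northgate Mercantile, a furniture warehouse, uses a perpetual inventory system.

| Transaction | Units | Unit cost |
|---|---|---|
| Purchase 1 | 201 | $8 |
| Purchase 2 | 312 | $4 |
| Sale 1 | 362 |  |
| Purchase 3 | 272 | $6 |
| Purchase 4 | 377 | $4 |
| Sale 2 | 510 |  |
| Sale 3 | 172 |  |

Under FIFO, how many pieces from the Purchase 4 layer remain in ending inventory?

118

Sale 1 (362) [FIFO — oldest first]: 201 @ $8 + 161 @ $4 = $2,252
Sale 2 (510) [FIFO — oldest first]: 151 @ $4 + 272 @ $6 + 87 @ $4 = $2,584
Sale 3 (172) [FIFO — oldest first]: 172 @ $4 = $688
Total COGS = $2,252 + $2,584 + $688 = $5,524
Ending inventory: 118 @ $4 = $472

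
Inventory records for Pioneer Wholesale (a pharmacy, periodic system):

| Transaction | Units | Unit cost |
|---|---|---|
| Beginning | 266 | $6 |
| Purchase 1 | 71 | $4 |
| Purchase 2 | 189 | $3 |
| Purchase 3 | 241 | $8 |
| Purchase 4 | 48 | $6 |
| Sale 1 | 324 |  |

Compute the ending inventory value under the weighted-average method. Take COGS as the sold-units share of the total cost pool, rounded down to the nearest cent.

Ending inventory = $2,809.25

Sale 1, sell 324: 324/815 × $4,663.00 → $1,853.75
Ending inventory (cost pool remaining) = $2,809.25
Check: goods available $4,663.00 = COGS $1,853.75 + ending $2,809.25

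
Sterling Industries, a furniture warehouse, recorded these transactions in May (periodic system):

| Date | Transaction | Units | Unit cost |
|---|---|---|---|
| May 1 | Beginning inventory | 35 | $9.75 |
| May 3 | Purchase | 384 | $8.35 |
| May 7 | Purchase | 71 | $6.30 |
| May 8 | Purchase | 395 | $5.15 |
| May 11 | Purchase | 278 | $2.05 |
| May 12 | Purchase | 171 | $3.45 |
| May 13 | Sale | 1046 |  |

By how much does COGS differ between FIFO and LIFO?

FIFO COGS: 35 @ $9.75 + 384 @ $8.35 + 71 @ $6.30 + 395 @ $5.15 + 161 @ $2.05 = $6,359.25
LIFO COGS: 171 @ $3.45 + 278 @ $2.05 + 395 @ $5.15 + 71 @ $6.30 + 131 @ $8.35 = $4,735.25
Difference = |$6,359.25 − $4,735.25| = $1,624.00

$1,624.00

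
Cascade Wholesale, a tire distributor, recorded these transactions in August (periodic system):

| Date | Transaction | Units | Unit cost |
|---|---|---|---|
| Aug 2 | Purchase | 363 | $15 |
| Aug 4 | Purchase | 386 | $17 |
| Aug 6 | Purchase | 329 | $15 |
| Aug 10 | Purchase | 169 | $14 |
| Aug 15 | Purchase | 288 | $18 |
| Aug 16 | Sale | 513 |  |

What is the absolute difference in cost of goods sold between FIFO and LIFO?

FIFO COGS: 363 @ $15 + 150 @ $17 = $7,995
LIFO COGS: 288 @ $18 + 169 @ $14 + 56 @ $15 = $8,390
Difference = |$7,995 − $8,390| = $395

$395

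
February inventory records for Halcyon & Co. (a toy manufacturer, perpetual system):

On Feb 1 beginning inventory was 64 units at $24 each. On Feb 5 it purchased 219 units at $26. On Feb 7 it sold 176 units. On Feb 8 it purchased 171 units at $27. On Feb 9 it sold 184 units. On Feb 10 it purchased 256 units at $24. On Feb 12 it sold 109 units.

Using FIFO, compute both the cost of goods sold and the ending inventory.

Feb 7, 176 sold [FIFO — oldest first]: 64 @ $24 + 112 @ $26 = $4,448
Feb 9, 184 sold [FIFO — oldest first]: 107 @ $26 + 77 @ $27 = $4,861
Feb 12, 109 sold [FIFO — oldest first]: 94 @ $27 + 15 @ $24 = $2,898
Total COGS = $4,448 + $4,861 + $2,898 = $12,207
Ending inventory: 241 @ $24 = $5,784

COGS = $12,207; ending inventory = $5,784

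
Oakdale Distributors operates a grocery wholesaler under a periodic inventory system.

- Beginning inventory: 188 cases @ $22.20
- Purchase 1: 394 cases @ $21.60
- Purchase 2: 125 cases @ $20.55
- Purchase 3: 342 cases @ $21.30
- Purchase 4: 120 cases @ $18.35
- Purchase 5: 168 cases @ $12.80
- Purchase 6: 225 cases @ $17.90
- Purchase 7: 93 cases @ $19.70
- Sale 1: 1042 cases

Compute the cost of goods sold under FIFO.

Sale 1 (1042) [FIFO — oldest first]: 188 @ $22.20 + 394 @ $21.60 + 125 @ $20.55 + 335 @ $21.30 = $22,388.25
Ending inventory: 7 @ $21.30 + 120 @ $18.35 + 168 @ $12.80 + 225 @ $17.90 + 93 @ $19.70 = $10,361.10

COGS = $22,388.25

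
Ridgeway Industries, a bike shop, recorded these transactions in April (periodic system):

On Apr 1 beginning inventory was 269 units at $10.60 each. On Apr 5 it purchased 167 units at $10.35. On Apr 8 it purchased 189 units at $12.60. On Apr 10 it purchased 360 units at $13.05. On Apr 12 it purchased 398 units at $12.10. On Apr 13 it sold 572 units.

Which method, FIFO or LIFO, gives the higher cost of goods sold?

LIFO

FIFO COGS: 269 @ $10.60 + 167 @ $10.35 + 136 @ $12.60 = $6,293.45
LIFO COGS: 398 @ $12.10 + 174 @ $13.05 = $7,086.50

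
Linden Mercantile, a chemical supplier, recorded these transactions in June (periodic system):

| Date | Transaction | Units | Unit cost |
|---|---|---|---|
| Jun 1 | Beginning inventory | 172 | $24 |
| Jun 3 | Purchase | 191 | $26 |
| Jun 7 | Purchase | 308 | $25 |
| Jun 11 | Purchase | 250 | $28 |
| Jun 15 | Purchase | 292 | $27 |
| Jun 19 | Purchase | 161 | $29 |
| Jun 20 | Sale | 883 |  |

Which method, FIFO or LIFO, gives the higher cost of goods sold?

LIFO

FIFO COGS: 172 @ $24 + 191 @ $26 + 308 @ $25 + 212 @ $28 = $22,730
LIFO COGS: 161 @ $29 + 292 @ $27 + 250 @ $28 + 180 @ $25 = $24,053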